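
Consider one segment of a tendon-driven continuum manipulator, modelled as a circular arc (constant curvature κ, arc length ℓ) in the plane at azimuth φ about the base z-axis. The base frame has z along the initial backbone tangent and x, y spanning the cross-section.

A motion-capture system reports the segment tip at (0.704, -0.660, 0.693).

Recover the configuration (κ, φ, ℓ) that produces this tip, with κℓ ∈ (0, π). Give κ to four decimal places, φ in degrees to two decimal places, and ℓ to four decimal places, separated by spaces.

1.3674 316.85 1.3866

ρ = √(x²+y²) = √(0.704² + -0.660²) = 0.96500
φ = atan2(y, x) mod 360° = atan2(-0.660, 0.704) = 316.8476°
|p|² = ρ² + z² = 0.96500² + 0.693² = 1.41146
κ = 2ρ / |p|² = 2×0.96500 / 1.41146 = 1.36737
θ = 2·atan2(ρ, z) = 2·atan2(0.96500, 0.693) = 1.89600 rad
ℓ = θ/κ = 1.89600/1.36737 = 1.38661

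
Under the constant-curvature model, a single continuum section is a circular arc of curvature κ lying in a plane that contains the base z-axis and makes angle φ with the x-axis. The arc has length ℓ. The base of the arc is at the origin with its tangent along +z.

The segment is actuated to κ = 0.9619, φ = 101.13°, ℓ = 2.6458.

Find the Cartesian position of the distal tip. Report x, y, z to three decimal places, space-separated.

-0.367 1.864 0.584

θ = κ·ℓ = 0.9619 × 2.6458 = 2.54500 rad
ρ = (1 − cos θ)/κ = (1 − -0.82725)/0.9619 = 1.89963
z = sin θ / κ = 0.56183/0.9619 = 0.58408
x = ρ cos φ = 1.89963 × cos(101.13°) = -0.36670
y = ρ sin φ = 1.89963 × sin(101.13°) = 1.86390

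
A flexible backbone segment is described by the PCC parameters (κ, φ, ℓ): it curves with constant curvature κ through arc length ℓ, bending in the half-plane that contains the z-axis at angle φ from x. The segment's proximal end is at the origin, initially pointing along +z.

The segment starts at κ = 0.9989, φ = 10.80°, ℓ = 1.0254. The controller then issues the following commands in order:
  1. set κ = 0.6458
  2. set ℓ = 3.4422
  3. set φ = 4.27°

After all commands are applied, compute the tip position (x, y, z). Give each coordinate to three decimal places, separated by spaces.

2.481 0.185 1.231

initial: κ=0.9989, φ=10.80°, ℓ=1.0254
cmd 1: set κ=0.6458 → (κ,φ,ℓ)=(0.6458,10.80°,1.0254) → tip=(0.3215,0.0613,0.9521)
cmd 2: set ℓ=3.4422 → (κ,φ,ℓ)=(0.6458,10.80°,3.4422) → tip=(2.4442,0.4663,1.2307)
cmd 3: set φ=4.27° → (κ,φ,ℓ)=(0.6458,4.27°,3.4422) → tip=(2.4814,0.1853,1.2307)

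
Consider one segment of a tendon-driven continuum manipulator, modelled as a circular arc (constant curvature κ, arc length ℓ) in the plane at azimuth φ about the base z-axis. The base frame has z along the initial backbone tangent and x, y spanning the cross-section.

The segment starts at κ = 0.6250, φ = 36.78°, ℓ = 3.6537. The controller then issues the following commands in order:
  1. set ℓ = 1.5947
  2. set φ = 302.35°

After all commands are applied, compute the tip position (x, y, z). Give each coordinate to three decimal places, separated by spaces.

0.391 -0.618 1.343

initial: κ=0.6250, φ=36.78°, ℓ=3.6537
cmd 1: set ℓ=1.5947 → (κ,φ,ℓ)=(0.6250,36.78°,1.5947) → tip=(0.5855,0.4377,1.3435)
cmd 2: set φ=302.35° → (κ,φ,ℓ)=(0.6250,302.35°,1.5947) → tip=(0.3912,-0.6176,1.3435)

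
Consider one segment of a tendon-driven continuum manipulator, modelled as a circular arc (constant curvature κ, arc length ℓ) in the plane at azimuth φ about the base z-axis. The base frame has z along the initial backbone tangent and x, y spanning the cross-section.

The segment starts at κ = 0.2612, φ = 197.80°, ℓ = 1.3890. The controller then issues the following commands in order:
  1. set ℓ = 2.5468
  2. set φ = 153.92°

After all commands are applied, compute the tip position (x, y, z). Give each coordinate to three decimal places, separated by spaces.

-0.733 0.359 2.363

initial: κ=0.2612, φ=197.80°, ℓ=1.3890
cmd 1: set ℓ=2.5468 → (κ,φ,ℓ)=(0.2612,197.80°,2.5468) → tip=(-0.7772,-0.2495,2.3631)
cmd 2: set φ=153.92° → (κ,φ,ℓ)=(0.2612,153.92°,2.5468) → tip=(-0.7332,0.3589,2.3631)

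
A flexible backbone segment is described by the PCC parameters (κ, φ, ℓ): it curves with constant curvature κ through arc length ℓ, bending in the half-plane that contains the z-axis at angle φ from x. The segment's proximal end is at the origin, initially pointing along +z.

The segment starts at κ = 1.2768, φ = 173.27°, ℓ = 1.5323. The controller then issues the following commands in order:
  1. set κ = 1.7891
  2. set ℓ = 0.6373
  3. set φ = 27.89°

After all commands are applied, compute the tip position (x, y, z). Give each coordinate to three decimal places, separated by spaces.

0.288 0.152 0.508

initial: κ=1.2768, φ=173.27°, ℓ=1.5323
cmd 1: set κ=1.7891 → (κ,φ,ℓ)=(1.7891,173.27°,1.5323) → tip=(-1.0663,0.1258,0.2177)
cmd 2: set ℓ=0.6373 → (κ,φ,ℓ)=(1.7891,173.27°,0.6373) → tip=(-0.3234,0.0382,0.5079)
cmd 3: set φ=27.89° → (κ,φ,ℓ)=(1.7891,27.89°,0.6373) → tip=(0.2878,0.1523,0.5079)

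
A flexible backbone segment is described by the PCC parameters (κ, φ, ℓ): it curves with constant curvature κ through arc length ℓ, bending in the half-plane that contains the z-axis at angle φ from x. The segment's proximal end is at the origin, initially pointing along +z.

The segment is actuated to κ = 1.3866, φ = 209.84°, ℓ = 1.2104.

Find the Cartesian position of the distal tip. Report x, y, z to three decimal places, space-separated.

-0.693 -0.397 0.717

θ = κ·ℓ = 1.3866 × 1.2104 = 1.67834 rad
ρ = (1 − cos θ)/κ = (1 − -0.10734)/1.3866 = 0.79860
z = sin θ / κ = 0.99422/1.3866 = 0.71702
x = ρ cos φ = 0.79860 × cos(209.84°) = -0.69272
y = ρ sin φ = 0.79860 × sin(209.84°) = -0.39737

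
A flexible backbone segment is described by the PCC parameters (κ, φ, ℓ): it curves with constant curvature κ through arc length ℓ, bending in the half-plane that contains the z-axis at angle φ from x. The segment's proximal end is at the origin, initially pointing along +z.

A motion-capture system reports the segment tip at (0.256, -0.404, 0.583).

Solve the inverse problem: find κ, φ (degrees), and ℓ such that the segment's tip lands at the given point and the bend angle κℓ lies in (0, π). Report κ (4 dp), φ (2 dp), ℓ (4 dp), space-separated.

1.6822 302.36 0.8168

ρ = √(x²+y²) = √(0.256² + -0.404²) = 0.47828
φ = atan2(y, x) mod 360° = atan2(-0.404, 0.256) = 302.3609°
|p|² = ρ² + z² = 0.47828² + 0.583² = 0.56864
κ = 2ρ / |p|² = 2×0.47828 / 0.56864 = 1.68219
θ = 2·atan2(ρ, z) = 2·atan2(0.47828, 0.583) = 1.37409 rad
ℓ = θ/κ = 1.37409/1.68219 = 0.81685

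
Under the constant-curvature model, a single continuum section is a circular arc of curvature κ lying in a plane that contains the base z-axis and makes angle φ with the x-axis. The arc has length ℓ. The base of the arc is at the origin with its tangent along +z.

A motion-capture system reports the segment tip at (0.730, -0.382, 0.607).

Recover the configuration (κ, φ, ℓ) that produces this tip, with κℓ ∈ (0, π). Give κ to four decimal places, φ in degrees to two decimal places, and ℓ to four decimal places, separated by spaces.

ρ = √(x²+y²) = √(0.730² + -0.382²) = 0.82391
φ = atan2(y, x) mod 360° = atan2(-0.382, 0.730) = 332.3775°
|p|² = ρ² + z² = 0.82391² + 0.607² = 1.04727
κ = 2ρ / |p|² = 2×0.82391 / 1.04727 = 1.57343
θ = 2·atan2(ρ, z) = 2·atan2(0.82391, 0.607) = 1.87168 rad
ℓ = θ/κ = 1.87168/1.57343 = 1.18955

1.5734 332.38 1.1896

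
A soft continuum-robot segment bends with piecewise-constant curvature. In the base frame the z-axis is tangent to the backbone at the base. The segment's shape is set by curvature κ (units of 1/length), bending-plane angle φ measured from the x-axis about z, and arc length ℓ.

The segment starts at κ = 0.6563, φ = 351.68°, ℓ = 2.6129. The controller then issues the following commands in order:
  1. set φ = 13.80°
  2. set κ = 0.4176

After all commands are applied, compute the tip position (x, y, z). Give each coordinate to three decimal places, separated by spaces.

1.252 0.308 2.124

initial: κ=0.6563, φ=351.68°, ℓ=2.6129
cmd 1: set φ=13.80° → (κ,φ,ℓ)=(0.6563,13.80°,2.6129) → tip=(1.6921,0.4156,1.5079)
cmd 2: set κ=0.4176 → (κ,φ,ℓ)=(0.4176,13.80°,2.6129) → tip=(1.2524,0.3076,2.1244)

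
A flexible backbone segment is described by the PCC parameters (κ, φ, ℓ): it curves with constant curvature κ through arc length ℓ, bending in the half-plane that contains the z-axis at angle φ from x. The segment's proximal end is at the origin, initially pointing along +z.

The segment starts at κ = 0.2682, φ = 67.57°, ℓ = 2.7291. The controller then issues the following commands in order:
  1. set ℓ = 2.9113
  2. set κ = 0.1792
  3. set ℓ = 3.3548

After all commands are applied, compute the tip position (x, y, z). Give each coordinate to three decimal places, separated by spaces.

0.373 0.904 3.156

initial: κ=0.2682, φ=67.57°, ℓ=2.7291
cmd 1: set ℓ=2.9113 → (κ,φ,ℓ)=(0.2682,67.57°,2.9113) → tip=(0.4121,0.9983,2.6244)
cmd 2: set κ=0.1792 → (κ,φ,ℓ)=(0.1792,67.57°,2.9113) → tip=(0.2832,0.6862,2.7810)
cmd 3: set ℓ=3.3548 → (κ,φ,ℓ)=(0.1792,67.57°,3.3548) → tip=(0.3733,0.9044,3.1563)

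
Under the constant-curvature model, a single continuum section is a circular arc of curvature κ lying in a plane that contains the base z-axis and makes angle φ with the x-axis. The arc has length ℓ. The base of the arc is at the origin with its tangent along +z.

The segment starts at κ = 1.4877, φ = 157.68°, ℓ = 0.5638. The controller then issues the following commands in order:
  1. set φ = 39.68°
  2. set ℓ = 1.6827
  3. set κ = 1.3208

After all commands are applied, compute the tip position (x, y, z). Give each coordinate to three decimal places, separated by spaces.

initial: κ=1.4877, φ=157.68°, ℓ=0.5638
cmd 1: set φ=39.68° → (κ,φ,ℓ)=(1.4877,39.68°,0.5638) → tip=(0.1716,0.1423,0.5000)
cmd 2: set ℓ=1.6827 → (κ,φ,ℓ)=(1.4877,39.68°,1.6827) → tip=(0.9328,0.7739,0.4005)
cmd 3: set κ=1.3208 → (κ,φ,ℓ)=(1.3208,39.68°,1.6827) → tip=(0.9361,0.7766,0.6019)

0.936 0.777 0.602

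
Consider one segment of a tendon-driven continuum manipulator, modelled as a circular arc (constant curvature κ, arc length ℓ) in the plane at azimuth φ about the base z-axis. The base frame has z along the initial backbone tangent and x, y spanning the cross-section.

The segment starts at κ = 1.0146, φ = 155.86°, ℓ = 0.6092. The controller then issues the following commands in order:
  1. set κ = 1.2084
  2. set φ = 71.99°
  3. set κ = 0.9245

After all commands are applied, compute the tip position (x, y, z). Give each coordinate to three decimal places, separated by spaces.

0.052 0.159 0.578

initial: κ=1.0146, φ=155.86°, ℓ=0.6092
cmd 1: set κ=1.2084 → (κ,φ,ℓ)=(1.2084,155.86°,0.6092) → tip=(-0.1955,0.0876,0.5556)
cmd 2: set φ=71.99° → (κ,φ,ℓ)=(1.2084,71.99°,0.6092) → tip=(0.0663,0.2038,0.5556)
cmd 3: set κ=0.9245 → (κ,φ,ℓ)=(0.9245,71.99°,0.6092) → tip=(0.0517,0.1589,0.5775)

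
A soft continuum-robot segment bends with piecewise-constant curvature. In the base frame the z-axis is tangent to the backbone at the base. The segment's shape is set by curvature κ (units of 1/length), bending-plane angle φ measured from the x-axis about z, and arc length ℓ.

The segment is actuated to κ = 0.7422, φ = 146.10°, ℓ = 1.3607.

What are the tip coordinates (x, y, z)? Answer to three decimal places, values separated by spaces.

-0.523 0.352 1.141

θ = κ·ℓ = 0.7422 × 1.3607 = 1.00991 rad
ρ = (1 − cos θ)/κ = (1 − 0.53194)/0.7422 = 0.63064
z = sin θ / κ = 0.84678/0.7422 = 1.14091
x = ρ cos φ = 0.63064 × cos(146.10°) = -0.52344
y = ρ sin φ = 0.63064 × sin(146.10°) = 0.35174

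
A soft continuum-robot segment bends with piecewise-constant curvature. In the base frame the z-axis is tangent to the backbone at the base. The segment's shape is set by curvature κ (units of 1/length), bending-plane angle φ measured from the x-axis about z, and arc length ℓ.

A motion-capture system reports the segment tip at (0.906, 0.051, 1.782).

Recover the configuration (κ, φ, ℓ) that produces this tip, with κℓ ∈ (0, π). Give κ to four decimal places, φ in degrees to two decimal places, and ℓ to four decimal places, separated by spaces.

0.4538 3.22 2.0756

ρ = √(x²+y²) = √(0.906² + 0.051²) = 0.90743
φ = atan2(y, x) mod 360° = atan2(0.051, 0.906) = 3.2219°
|p|² = ρ² + z² = 0.90743² + 1.782² = 3.99896
κ = 2ρ / |p|² = 2×0.90743 / 3.99896 = 0.45384
θ = 2·atan2(ρ, z) = 2·atan2(0.90743, 1.782) = 0.94200 rad
ℓ = θ/κ = 0.94200/0.45384 = 2.07564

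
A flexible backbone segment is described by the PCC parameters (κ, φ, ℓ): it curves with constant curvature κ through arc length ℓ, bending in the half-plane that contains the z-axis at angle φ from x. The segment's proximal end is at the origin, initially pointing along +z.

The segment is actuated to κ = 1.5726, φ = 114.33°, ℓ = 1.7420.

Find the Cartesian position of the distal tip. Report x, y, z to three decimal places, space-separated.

θ = κ·ℓ = 1.5726 × 1.7420 = 2.73947 rad
ρ = (1 − cos θ)/κ = (1 − -0.92023)/1.5726 = 1.22106
z = sin θ / κ = 0.39137/1.5726 = 0.24887
x = ρ cos φ = 1.22106 × cos(114.33°) = -0.50306
y = ρ sin φ = 1.22106 × sin(114.33°) = 1.11261

-0.503 1.113 0.249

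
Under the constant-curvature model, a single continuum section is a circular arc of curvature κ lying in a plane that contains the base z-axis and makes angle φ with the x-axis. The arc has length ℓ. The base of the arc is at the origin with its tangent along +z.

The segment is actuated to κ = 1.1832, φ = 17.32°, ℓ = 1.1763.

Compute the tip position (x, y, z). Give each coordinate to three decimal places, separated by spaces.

θ = κ·ℓ = 1.1832 × 1.1763 = 1.39180 rad
ρ = (1 − cos θ)/κ = (1 − 0.17804)/1.1832 = 0.69469
z = sin θ / κ = 0.98402/1.1832 = 0.83166
x = ρ cos φ = 0.69469 × cos(17.32°) = 0.66319
y = ρ sin φ = 0.69469 × sin(17.32°) = 0.20681

0.663 0.207 0.832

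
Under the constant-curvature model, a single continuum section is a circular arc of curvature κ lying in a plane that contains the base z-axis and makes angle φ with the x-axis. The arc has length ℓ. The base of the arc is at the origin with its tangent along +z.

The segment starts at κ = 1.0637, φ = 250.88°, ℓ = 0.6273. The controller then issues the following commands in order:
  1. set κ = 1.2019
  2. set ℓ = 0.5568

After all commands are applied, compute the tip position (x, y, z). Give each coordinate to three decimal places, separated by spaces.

-0.059 -0.170 0.516

initial: κ=1.0637, φ=250.88°, ℓ=0.6273
cmd 1: set κ=1.2019 → (κ,φ,ℓ)=(1.2019,250.88°,0.6273) → tip=(-0.0739,-0.2130,0.5695)
cmd 2: set ℓ=0.5568 → (κ,φ,ℓ)=(1.2019,250.88°,0.5568) → tip=(-0.0588,-0.1696,0.5162)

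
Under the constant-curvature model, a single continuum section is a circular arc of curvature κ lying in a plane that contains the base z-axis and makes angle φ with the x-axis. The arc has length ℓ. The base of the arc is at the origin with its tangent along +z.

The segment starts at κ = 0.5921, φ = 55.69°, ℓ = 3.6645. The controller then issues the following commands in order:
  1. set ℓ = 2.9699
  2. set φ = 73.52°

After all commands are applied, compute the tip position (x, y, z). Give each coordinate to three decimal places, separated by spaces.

0.569 1.922 1.659

initial: κ=0.5921, φ=55.69°, ℓ=3.6645
cmd 1: set ℓ=2.9699 → (κ,φ,ℓ)=(0.5921,55.69°,2.9699) → tip=(1.1296,1.6553,1.6592)
cmd 2: set φ=73.52° → (κ,φ,ℓ)=(0.5921,73.52°,2.9699) → tip=(0.5685,1.9217,1.6592)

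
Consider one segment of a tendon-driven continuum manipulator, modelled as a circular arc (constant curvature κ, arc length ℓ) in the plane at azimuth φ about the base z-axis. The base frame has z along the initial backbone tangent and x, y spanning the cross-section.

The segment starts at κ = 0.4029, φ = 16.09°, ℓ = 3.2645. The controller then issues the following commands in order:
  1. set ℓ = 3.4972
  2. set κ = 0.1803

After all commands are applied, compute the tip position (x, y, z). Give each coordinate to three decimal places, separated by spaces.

initial: κ=0.4029, φ=16.09°, ℓ=3.2645
cmd 1: set ℓ=3.4972 → (κ,φ,ℓ)=(0.4029,16.09°,3.4972) → tip=(2.0007,0.5771,2.4496)
cmd 2: set κ=0.1803 → (κ,φ,ℓ)=(0.1803,16.09°,3.4972) → tip=(1.0247,0.2956,3.2700)

1.025 0.296 3.270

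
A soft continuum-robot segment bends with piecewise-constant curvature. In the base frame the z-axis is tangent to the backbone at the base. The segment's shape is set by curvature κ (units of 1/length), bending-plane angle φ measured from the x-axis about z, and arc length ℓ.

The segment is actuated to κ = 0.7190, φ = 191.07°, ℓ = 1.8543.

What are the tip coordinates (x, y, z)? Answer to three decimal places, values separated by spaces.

θ = κ·ℓ = 0.7190 × 1.8543 = 1.33324 rad
ρ = (1 − cos θ)/κ = (1 − 0.23533)/0.7190 = 1.06352
z = sin θ / κ = 0.97192/0.7190 = 1.35176
x = ρ cos φ = 1.06352 × cos(191.07°) = -1.04373
y = ρ sin φ = 1.06352 × sin(191.07°) = -0.20421

-1.044 -0.204 1.352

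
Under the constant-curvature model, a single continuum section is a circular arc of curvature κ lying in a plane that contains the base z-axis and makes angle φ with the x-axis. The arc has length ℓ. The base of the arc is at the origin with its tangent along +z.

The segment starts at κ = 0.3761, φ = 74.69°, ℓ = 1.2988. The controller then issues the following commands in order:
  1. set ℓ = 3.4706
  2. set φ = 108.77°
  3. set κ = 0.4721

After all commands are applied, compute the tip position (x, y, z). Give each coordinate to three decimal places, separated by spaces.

initial: κ=0.3761, φ=74.69°, ℓ=1.2988
cmd 1: set ℓ=3.4706 → (κ,φ,ℓ)=(0.3761,74.69°,3.4706) → tip=(0.5178,1.8916,2.5657)
cmd 2: set φ=108.77° → (κ,φ,ℓ)=(0.3761,108.77°,3.4706) → tip=(-0.6311,1.8569,2.5657)
cmd 3: set κ=0.4721 → (κ,φ,ℓ)=(0.4721,108.77°,3.4706) → tip=(-0.7277,2.1412,2.1133)

-0.728 2.141 2.113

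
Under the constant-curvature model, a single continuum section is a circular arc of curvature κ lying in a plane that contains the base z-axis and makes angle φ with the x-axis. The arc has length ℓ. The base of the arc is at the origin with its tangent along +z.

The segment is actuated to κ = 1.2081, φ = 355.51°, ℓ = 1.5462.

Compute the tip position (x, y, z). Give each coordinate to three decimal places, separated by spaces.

θ = κ·ℓ = 1.2081 × 1.5462 = 1.86796 rad
ρ = (1 − cos θ)/κ = (1 − -0.29281)/1.2081 = 1.07012
z = sin θ / κ = 0.95617/1.2081 = 0.79147
x = ρ cos φ = 1.07012 × cos(355.51°) = 1.06684
y = ρ sin φ = 1.07012 × sin(355.51°) = -0.08377

1.067 -0.084 0.791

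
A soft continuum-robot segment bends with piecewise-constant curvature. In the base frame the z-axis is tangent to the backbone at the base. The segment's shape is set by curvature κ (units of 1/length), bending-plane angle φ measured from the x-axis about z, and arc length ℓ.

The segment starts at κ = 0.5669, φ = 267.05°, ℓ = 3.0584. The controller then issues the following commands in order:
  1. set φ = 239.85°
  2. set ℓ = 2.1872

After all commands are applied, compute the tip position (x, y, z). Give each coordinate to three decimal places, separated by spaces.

initial: κ=0.5669, φ=267.05°, ℓ=3.0584
cmd 1: set φ=239.85° → (κ,φ,ℓ)=(0.5669,239.85°,3.0584) → tip=(-1.0298,-1.7729,1.7406)
cmd 2: set ℓ=2.1872 → (κ,φ,ℓ)=(0.5669,239.85°,2.1872) → tip=(-0.5982,-1.0298,1.6683)

-0.598 -1.030 1.668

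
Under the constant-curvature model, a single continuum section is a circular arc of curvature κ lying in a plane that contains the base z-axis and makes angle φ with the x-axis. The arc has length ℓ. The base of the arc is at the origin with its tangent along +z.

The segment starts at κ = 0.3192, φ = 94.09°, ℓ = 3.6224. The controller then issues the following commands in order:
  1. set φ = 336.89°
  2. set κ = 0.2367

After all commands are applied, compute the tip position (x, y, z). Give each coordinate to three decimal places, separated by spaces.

1.343 -0.573 3.195

initial: κ=0.3192, φ=94.09°, ℓ=3.6224
cmd 1: set φ=336.89° → (κ,φ,ℓ)=(0.3192,336.89°,3.6224) → tip=(1.7209,-0.7344,2.8675)
cmd 2: set κ=0.2367 → (κ,φ,ℓ)=(0.2367,336.89°,3.6224) → tip=(1.3430,-0.5731,3.1946)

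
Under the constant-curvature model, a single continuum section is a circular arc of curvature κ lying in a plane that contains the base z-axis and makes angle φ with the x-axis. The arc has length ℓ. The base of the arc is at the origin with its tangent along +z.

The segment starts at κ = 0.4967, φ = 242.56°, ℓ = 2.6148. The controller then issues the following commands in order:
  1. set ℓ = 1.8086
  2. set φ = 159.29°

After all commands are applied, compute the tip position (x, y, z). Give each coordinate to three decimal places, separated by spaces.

initial: κ=0.4967, φ=242.56°, ℓ=2.6148
cmd 1: set ℓ=1.8086 → (κ,φ,ℓ)=(0.4967,242.56°,1.8086) → tip=(-0.3498,-0.6738,1.5750)
cmd 2: set φ=159.29° → (κ,φ,ℓ)=(0.4967,159.29°,1.8086) → tip=(-0.7101,0.2685,1.5750)

-0.710 0.268 1.575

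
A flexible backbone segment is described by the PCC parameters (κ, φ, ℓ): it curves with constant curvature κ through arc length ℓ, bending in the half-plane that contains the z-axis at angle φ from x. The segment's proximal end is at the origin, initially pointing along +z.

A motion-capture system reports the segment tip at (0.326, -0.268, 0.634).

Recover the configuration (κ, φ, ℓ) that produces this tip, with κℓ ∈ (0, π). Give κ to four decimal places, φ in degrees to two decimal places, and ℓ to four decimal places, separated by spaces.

ρ = √(x²+y²) = √(0.326² + -0.268²) = 0.42202
φ = atan2(y, x) mod 360° = atan2(-0.268, 0.326) = 320.5769°
|p|² = ρ² + z² = 0.42202² + 0.634² = 0.58006
κ = 2ρ / |p|² = 2×0.42202 / 0.58006 = 1.45510
θ = 2·atan2(ρ, z) = 2·atan2(0.42202, 0.634) = 1.17459 rad
ℓ = θ/κ = 1.17459/1.45510 = 0.80722

1.4551 320.58 0.8072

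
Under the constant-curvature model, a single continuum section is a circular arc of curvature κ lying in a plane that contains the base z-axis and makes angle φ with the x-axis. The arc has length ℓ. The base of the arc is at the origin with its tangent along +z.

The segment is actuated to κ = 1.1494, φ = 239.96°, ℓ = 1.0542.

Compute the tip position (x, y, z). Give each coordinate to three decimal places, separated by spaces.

θ = κ·ℓ = 1.1494 × 1.0542 = 1.21170 rad
ρ = (1 − cos θ)/κ = (1 − 0.35143)/1.1494 = 0.56427
z = sin θ / κ = 0.93621/1.1494 = 0.81452
x = ρ cos φ = 0.56427 × cos(239.96°) = -0.28247
y = ρ sin φ = 0.56427 × sin(239.96°) = -0.48847

-0.282 -0.488 0.815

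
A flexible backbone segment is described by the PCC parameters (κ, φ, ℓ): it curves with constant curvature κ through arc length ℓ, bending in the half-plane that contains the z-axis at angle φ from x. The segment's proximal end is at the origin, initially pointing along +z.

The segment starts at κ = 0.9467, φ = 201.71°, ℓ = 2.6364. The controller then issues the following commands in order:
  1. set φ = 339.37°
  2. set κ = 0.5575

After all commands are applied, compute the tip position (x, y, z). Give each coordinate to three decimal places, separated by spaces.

initial: κ=0.9467, φ=201.71°, ℓ=2.6364
cmd 1: set φ=339.37° → (κ,φ,ℓ)=(0.9467,339.37°,2.6364) → tip=(1.7781,-0.6694,0.6356)
cmd 2: set κ=0.5575 → (κ,φ,ℓ)=(0.5575,339.37°,2.6364) → tip=(1.5094,-0.5683,1.7846)

1.509 -0.568 1.785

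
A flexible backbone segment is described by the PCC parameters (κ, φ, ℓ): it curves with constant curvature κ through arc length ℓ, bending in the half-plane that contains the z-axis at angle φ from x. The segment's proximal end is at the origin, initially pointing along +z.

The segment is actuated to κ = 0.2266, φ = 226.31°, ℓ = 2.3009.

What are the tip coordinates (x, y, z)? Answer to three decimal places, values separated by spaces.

θ = κ·ℓ = 0.2266 × 2.3009 = 0.52138 rad
ρ = (1 − cos θ)/κ = (1 − 0.86713)/0.2266 = 0.58636
z = sin θ / κ = 0.49808/0.2266 = 2.19806
x = ρ cos φ = 0.58636 × cos(226.31°) = -0.40503
y = ρ sin φ = 0.58636 × sin(226.31°) = -0.42399

-0.405 -0.424 2.198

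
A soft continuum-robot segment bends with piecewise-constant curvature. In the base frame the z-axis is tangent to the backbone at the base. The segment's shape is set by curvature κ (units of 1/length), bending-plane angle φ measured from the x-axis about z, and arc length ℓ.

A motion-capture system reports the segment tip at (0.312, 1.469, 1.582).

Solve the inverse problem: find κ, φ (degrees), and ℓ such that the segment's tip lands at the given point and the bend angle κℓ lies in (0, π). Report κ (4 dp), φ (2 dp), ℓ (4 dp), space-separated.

ρ = √(x²+y²) = √(0.312² + 1.469²) = 1.50177
φ = atan2(y, x) mod 360° = atan2(1.469, 0.312) = 78.0092°
|p|² = ρ² + z² = 1.50177² + 1.582² = 4.75803
κ = 2ρ / |p|² = 2×1.50177 / 4.75803 = 0.63126
θ = 2·atan2(ρ, z) = 2·atan2(1.50177, 1.582) = 1.51877 rad
ℓ = θ/κ = 1.51877/0.63126 = 2.40595

0.6313 78.01 2.4060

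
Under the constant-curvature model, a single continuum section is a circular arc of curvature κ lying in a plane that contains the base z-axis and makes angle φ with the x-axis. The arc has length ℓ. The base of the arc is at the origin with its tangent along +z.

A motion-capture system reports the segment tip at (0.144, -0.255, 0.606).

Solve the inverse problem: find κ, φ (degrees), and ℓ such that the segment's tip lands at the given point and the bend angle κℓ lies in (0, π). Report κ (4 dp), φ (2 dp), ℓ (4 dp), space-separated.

1.2929 299.45 0.6963

ρ = √(x²+y²) = √(0.144² + -0.255²) = 0.29285
φ = atan2(y, x) mod 360° = atan2(-0.255, 0.144) = 299.4537°
|p|² = ρ² + z² = 0.29285² + 0.606² = 0.45300
κ = 2ρ / |p|² = 2×0.29285 / 0.45300 = 1.29294
θ = 2·atan2(ρ, z) = 2·atan2(0.29285, 0.606) = 0.90032 rad
ℓ = θ/κ = 0.90032/1.29294 = 0.69633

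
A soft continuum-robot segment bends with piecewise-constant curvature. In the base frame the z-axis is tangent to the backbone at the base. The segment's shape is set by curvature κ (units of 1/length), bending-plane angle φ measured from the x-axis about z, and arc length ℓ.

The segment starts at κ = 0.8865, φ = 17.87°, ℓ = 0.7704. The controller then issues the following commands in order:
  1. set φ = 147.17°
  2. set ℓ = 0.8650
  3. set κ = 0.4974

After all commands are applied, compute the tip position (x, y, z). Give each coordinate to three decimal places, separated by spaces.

-0.154 0.099 0.839

initial: κ=0.8865, φ=17.87°, ℓ=0.7704
cmd 1: set φ=147.17° → (κ,φ,ℓ)=(0.8865,147.17°,0.7704) → tip=(-0.2126,0.1372,0.7119)
cmd 2: set ℓ=0.8650 → (κ,φ,ℓ)=(0.8865,147.17°,0.8650) → tip=(-0.2653,0.1712,0.7827)
cmd 3: set κ=0.4974 → (κ,φ,ℓ)=(0.4974,147.17°,0.8650) → tip=(-0.1540,0.0993,0.8386)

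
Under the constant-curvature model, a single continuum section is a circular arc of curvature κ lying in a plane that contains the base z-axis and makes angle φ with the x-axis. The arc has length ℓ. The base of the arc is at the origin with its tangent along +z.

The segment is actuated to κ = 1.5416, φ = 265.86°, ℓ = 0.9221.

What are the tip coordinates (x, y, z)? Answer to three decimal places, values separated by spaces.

-0.040 -0.551 0.641

θ = κ·ℓ = 1.5416 × 0.9221 = 1.42151 rad
ρ = (1 − cos θ)/κ = (1 − 0.14873)/1.5416 = 0.55220
z = sin θ / κ = 0.98888/1.5416 = 0.64146
x = ρ cos φ = 0.55220 × cos(265.86°) = -0.03987
y = ρ sin φ = 0.55220 × sin(265.86°) = -0.55076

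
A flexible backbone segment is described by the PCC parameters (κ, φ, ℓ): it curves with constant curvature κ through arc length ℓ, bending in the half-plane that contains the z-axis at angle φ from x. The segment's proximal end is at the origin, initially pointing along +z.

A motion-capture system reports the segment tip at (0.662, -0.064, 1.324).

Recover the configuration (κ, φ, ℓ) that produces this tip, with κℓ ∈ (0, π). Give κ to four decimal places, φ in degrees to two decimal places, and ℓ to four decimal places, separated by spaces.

ρ = √(x²+y²) = √(0.662² + -0.064²) = 0.66509
φ = atan2(y, x) mod 360° = atan2(-0.064, 0.662) = 354.4780°
|p|² = ρ² + z² = 0.66509² + 1.324² = 2.19532
κ = 2ρ / |p|² = 2×0.66509 / 2.19532 = 0.60591
θ = 2·atan2(ρ, z) = 2·atan2(0.66509, 1.324) = 0.93102 rad
ℓ = θ/κ = 0.93102/0.60591 = 1.53656

0.6059 354.48 1.5366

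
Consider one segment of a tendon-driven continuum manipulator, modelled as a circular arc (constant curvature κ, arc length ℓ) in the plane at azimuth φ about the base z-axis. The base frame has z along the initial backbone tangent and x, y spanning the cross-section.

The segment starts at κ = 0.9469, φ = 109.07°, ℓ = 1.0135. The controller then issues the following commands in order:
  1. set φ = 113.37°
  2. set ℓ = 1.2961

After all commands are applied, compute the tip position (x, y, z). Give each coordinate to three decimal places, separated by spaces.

-0.278 0.643 0.994

initial: κ=0.9469, φ=109.07°, ℓ=1.0135
cmd 1: set φ=113.37° → (κ,φ,ℓ)=(0.9469,113.37°,1.0135) → tip=(-0.1785,0.4132,0.8649)
cmd 2: set ℓ=1.2961 → (κ,φ,ℓ)=(0.9469,113.37°,1.2961) → tip=(-0.2778,0.6429,0.9944)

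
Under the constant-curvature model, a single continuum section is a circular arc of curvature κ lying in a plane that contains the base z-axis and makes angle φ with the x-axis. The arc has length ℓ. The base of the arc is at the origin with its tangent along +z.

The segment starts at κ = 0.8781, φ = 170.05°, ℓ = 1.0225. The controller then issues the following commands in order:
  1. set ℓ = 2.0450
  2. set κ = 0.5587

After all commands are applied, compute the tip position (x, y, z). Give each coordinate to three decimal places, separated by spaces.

-1.031 0.181 1.628

initial: κ=0.8781, φ=170.05°, ℓ=1.0225
cmd 1: set ℓ=2.0450 → (κ,φ,ℓ)=(0.8781,170.05°,2.0450) → tip=(-1.3719,0.2407,1.1101)
cmd 2: set κ=0.5587 → (κ,φ,ℓ)=(0.5587,170.05°,2.0450) → tip=(-1.0308,0.1808,1.6282)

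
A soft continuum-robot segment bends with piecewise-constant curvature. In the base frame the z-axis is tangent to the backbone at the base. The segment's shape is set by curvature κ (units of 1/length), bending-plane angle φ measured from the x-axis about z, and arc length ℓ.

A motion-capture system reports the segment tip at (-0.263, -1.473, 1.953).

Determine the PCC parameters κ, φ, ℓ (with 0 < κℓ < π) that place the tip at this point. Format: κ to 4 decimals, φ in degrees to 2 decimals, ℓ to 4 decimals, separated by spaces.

0.4944 259.88 2.6447

ρ = √(x²+y²) = √(-0.263² + -1.473²) = 1.49629
φ = atan2(y, x) mod 360° = atan2(-1.473, -0.263) = 259.8767°
|p|² = ρ² + z² = 1.49629² + 1.953² = 6.05311
κ = 2ρ / |p|² = 2×1.49629 / 6.05311 = 0.49439
θ = 2·atan2(ρ, z) = 2·atan2(1.49629, 1.953) = 1.30752 rad
ℓ = θ/κ = 1.30752/0.49439 = 2.64471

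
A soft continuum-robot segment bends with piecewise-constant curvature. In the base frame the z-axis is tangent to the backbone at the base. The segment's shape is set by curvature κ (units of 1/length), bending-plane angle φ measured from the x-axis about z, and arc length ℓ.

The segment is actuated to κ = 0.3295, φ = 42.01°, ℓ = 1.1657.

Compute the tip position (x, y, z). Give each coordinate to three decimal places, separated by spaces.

0.164 0.148 1.137

θ = κ·ℓ = 0.3295 × 1.1657 = 0.38410 rad
ρ = (1 − cos θ)/κ = (1 − 0.92714)/0.3295 = 0.22113
z = sin θ / κ = 0.37472/0.3295 = 1.13725
x = ρ cos φ = 0.22113 × cos(42.01°) = 0.16431
y = ρ sin φ = 0.22113 × sin(42.01°) = 0.14800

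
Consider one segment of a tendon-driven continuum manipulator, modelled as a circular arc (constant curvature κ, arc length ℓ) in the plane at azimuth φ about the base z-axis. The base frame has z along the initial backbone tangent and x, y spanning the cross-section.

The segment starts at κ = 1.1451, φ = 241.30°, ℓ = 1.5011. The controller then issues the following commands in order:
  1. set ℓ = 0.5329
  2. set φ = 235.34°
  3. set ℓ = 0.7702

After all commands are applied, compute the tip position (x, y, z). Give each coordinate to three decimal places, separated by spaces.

initial: κ=1.1451, φ=241.30°, ℓ=1.5011
cmd 1: set ℓ=0.5329 → (κ,φ,ℓ)=(1.1451,241.30°,0.5329) → tip=(-0.0757,-0.1382,0.5004)
cmd 2: set φ=235.34° → (κ,φ,ℓ)=(1.1451,235.34°,0.5329) → tip=(-0.0896,-0.1296,0.5004)
cmd 3: set ℓ=0.7702 → (κ,φ,ℓ)=(1.1451,235.34°,0.7702) → tip=(-0.1810,-0.2617,0.6742)

-0.181 -0.262 0.674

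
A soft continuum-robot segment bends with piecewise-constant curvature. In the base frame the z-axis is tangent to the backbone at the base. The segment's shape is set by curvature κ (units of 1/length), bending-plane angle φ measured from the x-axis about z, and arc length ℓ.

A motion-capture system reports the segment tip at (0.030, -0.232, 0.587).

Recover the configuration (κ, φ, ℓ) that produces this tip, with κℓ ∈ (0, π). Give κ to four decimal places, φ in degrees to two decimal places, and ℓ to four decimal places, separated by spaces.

1.1717 277.37 0.6473

ρ = √(x²+y²) = √(0.030² + -0.232²) = 0.23393
φ = atan2(y, x) mod 360° = atan2(-0.232, 0.030) = 277.3681°
|p|² = ρ² + z² = 0.23393² + 0.587² = 0.39929
κ = 2ρ / |p|² = 2×0.23393 / 0.39929 = 1.17173
θ = 2·atan2(ρ, z) = 2·atan2(0.23393, 0.587) = 0.75846 rad
ℓ = θ/κ = 0.75846/1.17173 = 0.64730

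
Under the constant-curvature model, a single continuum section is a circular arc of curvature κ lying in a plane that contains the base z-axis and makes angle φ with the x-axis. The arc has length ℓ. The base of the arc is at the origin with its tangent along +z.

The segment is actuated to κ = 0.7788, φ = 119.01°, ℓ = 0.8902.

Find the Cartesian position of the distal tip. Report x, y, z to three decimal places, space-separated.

θ = κ·ℓ = 0.7788 × 0.8902 = 0.69329 rad
ρ = (1 − cos θ)/κ = (1 − 0.76915)/0.7788 = 0.29642
z = sin θ / κ = 0.63907/0.7788 = 0.82058
x = ρ cos φ = 0.29642 × cos(119.01°) = -0.14375
y = ρ sin φ = 0.29642 × sin(119.01°) = 0.25923

-0.144 0.259 0.821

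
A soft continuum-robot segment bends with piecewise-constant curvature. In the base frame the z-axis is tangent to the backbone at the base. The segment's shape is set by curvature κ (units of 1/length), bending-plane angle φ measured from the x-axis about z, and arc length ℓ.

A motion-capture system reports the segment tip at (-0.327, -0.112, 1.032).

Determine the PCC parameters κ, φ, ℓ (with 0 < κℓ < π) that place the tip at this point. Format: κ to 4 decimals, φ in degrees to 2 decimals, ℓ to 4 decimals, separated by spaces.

ρ = √(x²+y²) = √(-0.327² + -0.112²) = 0.34565
φ = atan2(y, x) mod 360° = atan2(-0.112, -0.327) = 198.9067°
|p|² = ρ² + z² = 0.34565² + 1.032² = 1.18450
κ = 2ρ / |p|² = 2×0.34565 / 1.18450 = 0.58362
θ = 2·atan2(ρ, z) = 2·atan2(0.34565, 1.032) = 0.64638 rad
ℓ = θ/κ = 0.64638/0.58362 = 1.10753

0.5836 198.91 1.1075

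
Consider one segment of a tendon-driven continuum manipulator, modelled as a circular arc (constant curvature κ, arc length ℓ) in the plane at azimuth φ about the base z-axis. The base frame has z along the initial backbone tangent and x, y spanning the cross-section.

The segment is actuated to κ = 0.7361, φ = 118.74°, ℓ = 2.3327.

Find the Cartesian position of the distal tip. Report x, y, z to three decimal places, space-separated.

-0.748 1.365 1.344

θ = κ·ℓ = 0.7361 × 2.3327 = 1.71710 rad
ρ = (1 − cos θ)/κ = (1 − -0.14578)/0.7361 = 1.55656
z = sin θ / κ = 0.98932/0.7361 = 1.34400
x = ρ cos φ = 1.55656 × cos(118.74°) = -0.74845
y = ρ sin φ = 1.55656 × sin(118.74°) = 1.36481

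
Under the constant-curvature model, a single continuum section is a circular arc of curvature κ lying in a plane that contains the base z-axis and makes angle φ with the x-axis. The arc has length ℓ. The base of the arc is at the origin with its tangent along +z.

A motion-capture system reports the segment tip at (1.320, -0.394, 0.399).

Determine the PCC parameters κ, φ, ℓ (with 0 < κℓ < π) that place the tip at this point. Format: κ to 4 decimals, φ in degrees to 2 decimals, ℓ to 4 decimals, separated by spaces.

1.3395 343.38 1.9244

ρ = √(x²+y²) = √(1.320² + -0.394²) = 1.37755
φ = atan2(y, x) mod 360° = atan2(-0.394, 1.320) = 343.3804°
|p|² = ρ² + z² = 1.37755² + 0.399² = 2.05684
κ = 2ρ / |p|² = 2×1.37755 / 2.05684 = 1.33948
θ = 2·atan2(ρ, z) = 2·atan2(1.37755, 0.399) = 2.57773 rad
ℓ = θ/κ = 2.57773/1.33948 = 1.92443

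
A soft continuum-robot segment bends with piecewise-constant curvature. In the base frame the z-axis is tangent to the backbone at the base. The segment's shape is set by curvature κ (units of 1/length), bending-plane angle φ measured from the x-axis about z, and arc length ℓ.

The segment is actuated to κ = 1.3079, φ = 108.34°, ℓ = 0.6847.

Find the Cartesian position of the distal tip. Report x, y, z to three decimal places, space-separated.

θ = κ·ℓ = 1.3079 × 0.6847 = 0.89552 rad
ρ = (1 − cos θ)/κ = (1 − 0.62511)/1.3079 = 0.28663
z = sin θ / κ = 0.78053/1.3079 = 0.59678
x = ρ cos φ = 0.28663 × cos(108.34°) = -0.09019
y = ρ sin φ = 0.28663 × sin(108.34°) = 0.27207

-0.090 0.272 0.597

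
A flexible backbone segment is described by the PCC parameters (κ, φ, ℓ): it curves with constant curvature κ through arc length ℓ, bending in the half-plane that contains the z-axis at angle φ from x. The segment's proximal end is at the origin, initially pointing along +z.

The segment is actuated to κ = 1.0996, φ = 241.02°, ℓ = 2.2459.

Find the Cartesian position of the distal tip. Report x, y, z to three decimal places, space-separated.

-0.785 -1.418 0.566

θ = κ·ℓ = 1.0996 × 2.2459 = 2.46959 rad
ρ = (1 − cos θ)/κ = (1 − -0.78258)/1.0996 = 1.62111
z = sin θ / κ = 0.62255/1.0996 = 0.56616
x = ρ cos φ = 1.62111 × cos(241.02°) = -0.78544
y = ρ sin φ = 1.62111 × sin(241.02°) = -1.41813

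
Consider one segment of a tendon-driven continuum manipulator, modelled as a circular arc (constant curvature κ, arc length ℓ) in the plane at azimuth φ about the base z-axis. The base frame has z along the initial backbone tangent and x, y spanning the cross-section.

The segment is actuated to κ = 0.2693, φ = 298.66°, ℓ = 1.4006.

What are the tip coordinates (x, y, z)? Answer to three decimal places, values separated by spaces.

θ = κ·ℓ = 0.2693 × 1.4006 = 0.37718 rad
ρ = (1 − cos θ)/κ = (1 − 0.92971)/0.2693 = 0.26102
z = sin θ / κ = 0.36830/0.2693 = 1.36763
x = ρ cos φ = 0.26102 × cos(298.66°) = 0.12519
y = ρ sin φ = 0.26102 × sin(298.66°) = -0.22904

0.125 -0.229 1.368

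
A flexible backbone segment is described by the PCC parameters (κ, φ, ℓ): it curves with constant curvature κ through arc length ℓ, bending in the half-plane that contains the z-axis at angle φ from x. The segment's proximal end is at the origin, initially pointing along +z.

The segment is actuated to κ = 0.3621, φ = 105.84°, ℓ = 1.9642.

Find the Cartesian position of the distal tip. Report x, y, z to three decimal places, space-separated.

-0.183 0.644 1.803

θ = κ·ℓ = 0.3621 × 1.9642 = 0.71124 rad
ρ = (1 − cos θ)/κ = (1 − 0.75756)/0.3621 = 0.66955
z = sin θ / κ = 0.65277/0.3621 = 1.80274
x = ρ cos φ = 0.66955 × cos(105.84°) = -0.18276
y = ρ sin φ = 0.66955 × sin(105.84°) = 0.64413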